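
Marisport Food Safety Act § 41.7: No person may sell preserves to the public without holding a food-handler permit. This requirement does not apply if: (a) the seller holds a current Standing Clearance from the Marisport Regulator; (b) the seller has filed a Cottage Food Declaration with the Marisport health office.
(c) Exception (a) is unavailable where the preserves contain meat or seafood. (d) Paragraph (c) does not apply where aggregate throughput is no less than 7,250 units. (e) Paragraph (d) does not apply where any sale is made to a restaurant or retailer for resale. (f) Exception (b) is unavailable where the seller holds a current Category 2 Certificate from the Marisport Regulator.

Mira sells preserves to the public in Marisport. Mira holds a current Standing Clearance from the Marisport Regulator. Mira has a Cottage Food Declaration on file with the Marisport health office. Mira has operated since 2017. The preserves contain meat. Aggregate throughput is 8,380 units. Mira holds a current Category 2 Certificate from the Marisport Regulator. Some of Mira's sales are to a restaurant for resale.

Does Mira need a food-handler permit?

Yes — Mira must hold a food-handler permit.

Exception (a): a current Standing Clearance is held — every condition holds. But applying paragraphs (c)–(e): (c) is engaged — the preserves contain meat. (d) would limit (c) — aggregate throughput is 8,380 units, meeting the 7,250 units threshold — but (e) sets (d) aside: (e) operates against (d): some sales are to a restaurant for resale. Exception (a) does not apply.
Exception (b) is satisfied on its face — a Cottage Food Declaration is on file. Turning to paragraph (f): (f) operates against (b): a current Category 2 Certificate is held. Exception (b) does not apply.
Every exception is unavailable, so the rule governs.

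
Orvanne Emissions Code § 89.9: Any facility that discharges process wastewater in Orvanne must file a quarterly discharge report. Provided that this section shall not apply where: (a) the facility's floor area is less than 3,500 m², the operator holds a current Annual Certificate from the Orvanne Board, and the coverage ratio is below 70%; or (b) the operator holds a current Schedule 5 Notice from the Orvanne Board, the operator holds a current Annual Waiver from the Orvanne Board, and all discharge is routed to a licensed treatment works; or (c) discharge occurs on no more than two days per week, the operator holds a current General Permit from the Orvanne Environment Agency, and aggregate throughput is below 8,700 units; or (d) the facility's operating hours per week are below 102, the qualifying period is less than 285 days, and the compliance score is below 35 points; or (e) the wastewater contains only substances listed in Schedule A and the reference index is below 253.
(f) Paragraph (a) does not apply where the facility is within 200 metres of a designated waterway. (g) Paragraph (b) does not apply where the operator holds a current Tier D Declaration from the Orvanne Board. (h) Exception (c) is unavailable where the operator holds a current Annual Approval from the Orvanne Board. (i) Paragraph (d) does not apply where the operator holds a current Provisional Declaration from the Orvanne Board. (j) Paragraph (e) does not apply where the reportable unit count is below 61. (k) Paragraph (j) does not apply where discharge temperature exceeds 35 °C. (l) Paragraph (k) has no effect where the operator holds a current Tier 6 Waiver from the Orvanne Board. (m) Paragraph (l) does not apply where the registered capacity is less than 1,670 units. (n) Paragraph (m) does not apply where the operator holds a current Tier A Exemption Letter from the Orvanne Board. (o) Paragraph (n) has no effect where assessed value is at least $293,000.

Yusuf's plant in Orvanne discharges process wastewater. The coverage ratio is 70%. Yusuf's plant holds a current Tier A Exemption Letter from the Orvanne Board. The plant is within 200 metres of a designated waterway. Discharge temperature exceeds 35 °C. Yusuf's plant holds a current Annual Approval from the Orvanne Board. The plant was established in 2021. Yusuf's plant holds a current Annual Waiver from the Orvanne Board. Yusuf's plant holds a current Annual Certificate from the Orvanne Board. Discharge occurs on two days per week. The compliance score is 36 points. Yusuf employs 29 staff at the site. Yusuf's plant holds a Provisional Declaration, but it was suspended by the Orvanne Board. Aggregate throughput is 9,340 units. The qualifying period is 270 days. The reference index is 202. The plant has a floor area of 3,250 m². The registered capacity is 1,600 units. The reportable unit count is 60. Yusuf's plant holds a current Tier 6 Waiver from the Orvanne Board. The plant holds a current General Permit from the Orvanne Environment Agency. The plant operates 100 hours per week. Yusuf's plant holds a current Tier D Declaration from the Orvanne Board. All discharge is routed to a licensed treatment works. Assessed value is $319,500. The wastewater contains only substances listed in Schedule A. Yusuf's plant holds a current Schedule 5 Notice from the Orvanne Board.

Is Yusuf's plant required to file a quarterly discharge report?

No — exception (e) applies; Yusuf's plant is not required to file a quarterly discharge report.

Exception (a) requires that the coverage ratio is below 70%; but the coverage ratio is 70%, not below 70%, so (a) is unavailable.
All of (b)'s requirements are met (a current Schedule 5 Notice is held; a current Annual Waiver is held; discharge is routed to a licensed treatment works). However, paragraph (g) must be considered: (g) is triggered — a current Tier D Declaration is held. So (b) is unavailable.
Exception (c) does not apply: aggregate throughput is 9,340 units, not below 8,700 units.
Exception (d) fails — the compliance score is 36 points, not below 35 points.
Exception (e) is satisfied on its face — the wastewater is Schedule-A-only; the reference index is 202, below the 253 limit. Considering the limiting provisions: (j) would limit (e) — the reportable unit count is 60, below the 61 limit — but (k) sets (j) aside: (k) operates against (j): discharge temperature exceeds 35 °C. (l) would limit (k) — a current Tier 6 Waiver is held — but (m) sets (l) aside: (m) is triggered — the registered capacity is 1,600 units, less than the 1,670 units limit. (n) would limit (m) — a current Tier A Exemption Letter is held — but (o) sets (n) aside: (o) operates against (n): assessed value is $319,500, meeting the $293,000 threshold. So (e) applies.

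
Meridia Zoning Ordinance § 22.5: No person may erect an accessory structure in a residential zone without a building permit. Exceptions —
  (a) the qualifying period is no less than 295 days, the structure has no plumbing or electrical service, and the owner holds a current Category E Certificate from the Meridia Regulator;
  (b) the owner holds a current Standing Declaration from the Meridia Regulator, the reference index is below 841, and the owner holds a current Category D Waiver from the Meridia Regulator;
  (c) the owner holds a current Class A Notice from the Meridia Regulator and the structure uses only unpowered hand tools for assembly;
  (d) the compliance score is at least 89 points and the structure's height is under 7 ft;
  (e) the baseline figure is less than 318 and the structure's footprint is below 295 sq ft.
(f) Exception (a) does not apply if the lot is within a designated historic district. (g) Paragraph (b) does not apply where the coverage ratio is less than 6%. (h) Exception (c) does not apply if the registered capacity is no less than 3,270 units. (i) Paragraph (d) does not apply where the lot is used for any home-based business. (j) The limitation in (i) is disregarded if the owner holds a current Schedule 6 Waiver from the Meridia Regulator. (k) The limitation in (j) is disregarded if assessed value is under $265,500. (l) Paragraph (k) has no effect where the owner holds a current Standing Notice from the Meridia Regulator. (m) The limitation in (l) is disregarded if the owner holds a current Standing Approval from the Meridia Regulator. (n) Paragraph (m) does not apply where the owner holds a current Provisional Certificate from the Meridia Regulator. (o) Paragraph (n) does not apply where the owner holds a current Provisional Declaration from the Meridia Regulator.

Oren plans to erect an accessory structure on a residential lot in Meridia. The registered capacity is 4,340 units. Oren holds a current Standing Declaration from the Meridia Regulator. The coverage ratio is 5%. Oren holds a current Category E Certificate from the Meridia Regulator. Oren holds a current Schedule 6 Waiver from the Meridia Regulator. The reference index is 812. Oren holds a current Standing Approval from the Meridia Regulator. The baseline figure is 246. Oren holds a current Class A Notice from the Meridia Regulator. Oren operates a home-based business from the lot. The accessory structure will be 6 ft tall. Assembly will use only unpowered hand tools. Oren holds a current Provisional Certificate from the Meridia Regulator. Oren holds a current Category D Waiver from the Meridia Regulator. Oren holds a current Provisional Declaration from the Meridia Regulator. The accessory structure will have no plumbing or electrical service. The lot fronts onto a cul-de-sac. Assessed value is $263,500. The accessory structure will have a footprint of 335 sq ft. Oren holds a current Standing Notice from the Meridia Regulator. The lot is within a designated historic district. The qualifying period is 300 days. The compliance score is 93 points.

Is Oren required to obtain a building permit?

Exception (a) is satisfied on its face — the qualifying period is 300 days, meeting the 295 days threshold; there is no plumbing or electrical service; a current Category E Certificate is held. However, paragraph (f) must be considered: (f) operates against (a): the lot is in a historic district. (a) is therefore removed.
Exception (b): a current Standing Declaration is held; the reference index is 812, below the 841 limit; a current Category D Waiver is held — every condition holds. Turning to paragraph (g): (g) operates against (b): the coverage ratio is 5%, less than the 6% limit. So (b) is unavailable.
Exception (c): a current Class A Notice is held; assembly uses only hand tools — every condition holds. But: (h) is engaged — the registered capacity is 4,340 units, meeting the 3,270 units threshold. (c) is therefore removed.
All of (d)'s requirements are met (the compliance score is 93 points, meeting the 89 points threshold; the structure's height is 6 ft, under the 7 ft limit). However, paragraphs (i)–(o) must be considered: (i) operates against (d): a home-based business operates on the lot. (j) would limit (i) — a current Schedule 6 Waiver is held — but (k) sets (j) aside: (k) operates against (j): assessed value is $263,500, under the $265,500 limit. (l) operates (a current Standing Notice is held), but is displaced by (m): (m) operates against (l): a current Standing Approval is held. (n) would limit (m) — a current Provisional Certificate is held — but (o) sets (n) aside: (o) operates against (n): a current Provisional Declaration is held. Exception (d) does not apply.
Exception (e) does not apply: the structure's footprint is 335 sq ft, not below 295 sq ft.
No exception is made out. Oren falls within the general rule.

Yes — Oren must obtain a building permit.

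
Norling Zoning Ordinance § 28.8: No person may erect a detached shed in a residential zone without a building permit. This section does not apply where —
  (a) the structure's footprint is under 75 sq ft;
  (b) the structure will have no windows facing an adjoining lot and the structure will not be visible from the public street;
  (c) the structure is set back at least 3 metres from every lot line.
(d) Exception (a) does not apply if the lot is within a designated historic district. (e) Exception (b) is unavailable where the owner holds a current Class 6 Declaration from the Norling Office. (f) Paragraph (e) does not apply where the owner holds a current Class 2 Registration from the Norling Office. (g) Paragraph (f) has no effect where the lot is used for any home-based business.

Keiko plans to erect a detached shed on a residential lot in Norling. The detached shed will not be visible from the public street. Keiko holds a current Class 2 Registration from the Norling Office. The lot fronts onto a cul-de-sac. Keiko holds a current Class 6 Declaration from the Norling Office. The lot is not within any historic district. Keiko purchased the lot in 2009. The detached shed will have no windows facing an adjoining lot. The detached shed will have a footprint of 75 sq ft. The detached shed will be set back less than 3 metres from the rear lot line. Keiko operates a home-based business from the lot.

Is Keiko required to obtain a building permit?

Yes — Keiko must obtain a building permit.

Exception (a) does not apply: the structure's footprint is 75 sq ft, not under 75 sq ft.
Exception (b) is satisfied on its face — no windows face an adjoining lot; the structure will not be visible from the street. But applying paragraphs (e)–(g): (e) operates — a current Class 6 Declaration is held. (f) is triggered (a current Class 2 Registration is held), but is displaced by (g): (g) applies — a home-based business operates on the lot. (b) is therefore removed.
Exception (c) requires that the structure is set back at least 3 metres from every lot line; but the rear setback is under 3 m, so (c) is unavailable.
None of the exceptions is available; § 28.8 applies in full.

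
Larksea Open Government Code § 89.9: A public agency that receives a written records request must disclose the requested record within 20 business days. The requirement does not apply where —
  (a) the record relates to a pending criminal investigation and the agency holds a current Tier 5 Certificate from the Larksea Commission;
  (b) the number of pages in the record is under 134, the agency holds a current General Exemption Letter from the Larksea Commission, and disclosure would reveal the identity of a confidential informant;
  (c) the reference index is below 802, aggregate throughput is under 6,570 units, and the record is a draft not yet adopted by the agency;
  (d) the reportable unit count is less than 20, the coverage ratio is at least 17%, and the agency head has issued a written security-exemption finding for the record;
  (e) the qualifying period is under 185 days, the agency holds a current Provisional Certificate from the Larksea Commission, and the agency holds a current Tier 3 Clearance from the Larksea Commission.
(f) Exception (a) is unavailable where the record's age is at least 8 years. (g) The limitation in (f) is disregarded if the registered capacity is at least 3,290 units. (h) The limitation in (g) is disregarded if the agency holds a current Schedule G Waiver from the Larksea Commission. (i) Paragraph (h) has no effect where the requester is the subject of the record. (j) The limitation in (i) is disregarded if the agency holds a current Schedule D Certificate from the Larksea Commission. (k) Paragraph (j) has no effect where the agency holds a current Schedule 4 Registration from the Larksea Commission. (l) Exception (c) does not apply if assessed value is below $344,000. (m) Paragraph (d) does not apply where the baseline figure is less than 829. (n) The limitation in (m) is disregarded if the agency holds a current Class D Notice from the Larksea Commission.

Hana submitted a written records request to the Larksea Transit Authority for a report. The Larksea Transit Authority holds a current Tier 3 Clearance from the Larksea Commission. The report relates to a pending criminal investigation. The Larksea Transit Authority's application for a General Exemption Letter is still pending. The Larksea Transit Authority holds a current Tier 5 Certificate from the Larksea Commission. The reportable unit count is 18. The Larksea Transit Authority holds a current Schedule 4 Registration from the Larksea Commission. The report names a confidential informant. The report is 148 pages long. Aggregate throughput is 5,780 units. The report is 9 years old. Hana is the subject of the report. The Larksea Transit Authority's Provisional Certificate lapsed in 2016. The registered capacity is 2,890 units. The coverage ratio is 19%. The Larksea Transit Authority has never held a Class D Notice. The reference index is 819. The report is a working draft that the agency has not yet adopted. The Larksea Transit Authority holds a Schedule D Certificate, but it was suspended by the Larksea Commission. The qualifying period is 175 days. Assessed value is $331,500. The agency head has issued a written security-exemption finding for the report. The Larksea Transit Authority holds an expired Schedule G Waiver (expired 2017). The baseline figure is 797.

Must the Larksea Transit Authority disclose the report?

Exception (a)'s conditions are all satisfied: the report relates to a pending investigation; a current Tier 5 Certificate is held. However, paragraphs (f)–(k) must be considered: (f) applies — the record's age is 9 years, meeting the 8 years threshold. (g), which would lift (f), does not operate here — the registered capacity is 2,890 units, short of 3,290 units. Exception (a) does not apply.
Exception (b) requires that the number of pages in the record is under 134; but the number of pages in the record is 148, not under 134, so (b) is unavailable.
Exception (c) fails — the reference index is 819, not below 802.
Exception (d)'s conditions are all satisfied: the reportable unit count is 18, less than the 20 limit; the coverage ratio is 19%, meeting the 17% threshold; a written security-exemption finding has been issued. But applying paragraphs (m)–(n): (m) operates against (d): the baseline figure is 797, less than the 829 limit. (n) is inapplicable (there is no Class D Notice in force), so (m) stands. (d) is therefore removed.
Exception (e) requires that the agency holds a current Provisional Certificate from the Larksea Commission; but the Provisional Certificate is not current, so (e) is unavailable.
No exception applies. The general rule governs.

Yes — the Larksea Transit Authority must disclose the report.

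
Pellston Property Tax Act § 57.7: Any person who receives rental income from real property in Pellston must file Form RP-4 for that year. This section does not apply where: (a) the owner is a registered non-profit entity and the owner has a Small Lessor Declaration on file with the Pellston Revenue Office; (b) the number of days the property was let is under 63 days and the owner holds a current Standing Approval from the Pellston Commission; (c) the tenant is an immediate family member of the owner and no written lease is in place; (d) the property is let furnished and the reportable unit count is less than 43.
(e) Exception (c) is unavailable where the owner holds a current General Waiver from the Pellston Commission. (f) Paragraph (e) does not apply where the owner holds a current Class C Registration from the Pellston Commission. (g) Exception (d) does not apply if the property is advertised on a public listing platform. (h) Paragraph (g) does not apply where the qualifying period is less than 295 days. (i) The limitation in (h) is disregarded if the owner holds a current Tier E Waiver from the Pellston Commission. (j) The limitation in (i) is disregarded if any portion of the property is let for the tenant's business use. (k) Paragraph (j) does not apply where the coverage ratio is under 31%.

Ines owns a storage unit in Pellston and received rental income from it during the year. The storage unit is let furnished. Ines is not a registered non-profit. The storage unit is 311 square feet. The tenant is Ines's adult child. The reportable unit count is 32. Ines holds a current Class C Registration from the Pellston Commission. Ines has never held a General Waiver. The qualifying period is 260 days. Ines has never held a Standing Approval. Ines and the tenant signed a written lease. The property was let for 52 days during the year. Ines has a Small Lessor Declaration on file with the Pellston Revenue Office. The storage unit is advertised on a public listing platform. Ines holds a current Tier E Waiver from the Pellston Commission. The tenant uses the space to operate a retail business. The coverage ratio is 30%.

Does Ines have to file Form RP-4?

Exception (a) fails — Ines is not a registered non-profit.
Exception (b) does not apply: there is no Standing Approval in force.
Exception (c) does not apply: a written lease is in place.
Exception (d)'s conditions are all satisfied: the property is let furnished; the reportable unit count is 32, less than the 43 limit. But applying paragraphs (g)–(k): (g) operates against (d): the property is publicly advertised. (h) would limit (g) — the qualifying period is 260 days, less than the 295 days limit — but (i) sets (h) aside: (i) operates against (h): a current Tier E Waiver is held. (j) is triggered (the space is let for business use), but is displaced by (k): (k) is triggered — the coverage ratio is 30%, under the 31% limit. (d) is therefore removed.
No exception displaces § 57.7.

Yes — Ines must file Form RP-4.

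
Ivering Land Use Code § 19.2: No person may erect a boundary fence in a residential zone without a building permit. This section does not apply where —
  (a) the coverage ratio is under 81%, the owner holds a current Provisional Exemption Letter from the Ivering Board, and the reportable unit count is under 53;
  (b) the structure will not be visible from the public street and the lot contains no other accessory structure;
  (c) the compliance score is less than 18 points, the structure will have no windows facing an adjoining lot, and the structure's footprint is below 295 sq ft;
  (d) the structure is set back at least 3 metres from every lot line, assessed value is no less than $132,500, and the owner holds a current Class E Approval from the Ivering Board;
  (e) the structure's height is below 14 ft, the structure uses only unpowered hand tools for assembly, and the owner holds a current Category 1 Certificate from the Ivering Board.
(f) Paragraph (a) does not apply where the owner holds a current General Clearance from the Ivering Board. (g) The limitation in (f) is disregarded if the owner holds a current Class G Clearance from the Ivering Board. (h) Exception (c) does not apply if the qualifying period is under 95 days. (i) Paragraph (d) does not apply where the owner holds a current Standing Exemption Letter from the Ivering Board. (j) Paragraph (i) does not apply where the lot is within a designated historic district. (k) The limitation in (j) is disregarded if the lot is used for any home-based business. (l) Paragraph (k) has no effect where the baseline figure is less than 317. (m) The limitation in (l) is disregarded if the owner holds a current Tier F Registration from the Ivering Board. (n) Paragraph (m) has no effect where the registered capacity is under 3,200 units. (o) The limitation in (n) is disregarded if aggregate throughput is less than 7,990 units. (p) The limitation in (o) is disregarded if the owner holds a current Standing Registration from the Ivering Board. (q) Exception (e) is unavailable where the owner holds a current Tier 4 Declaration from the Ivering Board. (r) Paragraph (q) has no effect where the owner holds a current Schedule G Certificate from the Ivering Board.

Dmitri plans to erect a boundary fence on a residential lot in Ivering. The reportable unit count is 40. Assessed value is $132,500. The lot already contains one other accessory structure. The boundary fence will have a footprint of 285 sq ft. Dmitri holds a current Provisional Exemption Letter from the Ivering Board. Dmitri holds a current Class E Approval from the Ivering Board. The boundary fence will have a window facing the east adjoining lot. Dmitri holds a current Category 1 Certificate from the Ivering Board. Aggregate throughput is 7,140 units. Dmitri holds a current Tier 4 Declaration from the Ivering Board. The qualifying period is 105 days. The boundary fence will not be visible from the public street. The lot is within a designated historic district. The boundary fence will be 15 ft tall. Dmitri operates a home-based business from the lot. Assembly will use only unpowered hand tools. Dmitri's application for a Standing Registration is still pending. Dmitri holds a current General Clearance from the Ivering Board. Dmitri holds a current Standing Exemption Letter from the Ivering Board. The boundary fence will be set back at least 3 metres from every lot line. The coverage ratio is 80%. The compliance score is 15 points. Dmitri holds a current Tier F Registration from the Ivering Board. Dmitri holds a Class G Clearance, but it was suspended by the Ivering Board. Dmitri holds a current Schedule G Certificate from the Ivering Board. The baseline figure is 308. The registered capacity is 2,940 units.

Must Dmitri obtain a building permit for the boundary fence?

Exception (a)'s conditions are all satisfied: the coverage ratio is 80%, under the 81% limit; a current Provisional Exemption Letter is held; the reportable unit count is 40, under the 53 limit. Turning to paragraphs (f)–(g): (f) operates against (a): a current General Clearance is held. (g), which would lift (f), is not engaged — no current Class G Clearance is held. So (a) is unavailable.
Exception (b) fails — the lot already has another accessory structure.
Exception (c) does not apply: a window faces an adjoining lot.
Exception (d) is satisfied on its face — the setback is at least 3 m on every side; assessed value is $132,500, meeting the $132,500 threshold; a current Class E Approval is held. But: (i) operates against (d): a current Standing Exemption Letter is held. (j) would limit (i) — the lot is in a historic district — but (k) sets (j) aside: (k) operates against (j): a home-based business operates on the lot. (l) applies (the baseline figure is 308, less than the 317 limit), but is set aside by (m): (m) is engaged — a current Tier F Registration is held. (n) is engaged (the registered capacity is 2,940 units, under the 3,200 units limit), but is itself disapplied by (o): (o) operates — aggregate throughput is 7,140 units, less than the 7,990 units limit. (p), which would lift (o), does not operate here — the Standing Registration is not current. (d) is therefore removed.
Exception (e) does not apply: the structure's height is 15 ft, not below 14 ft.
No exception is made out. Dmitri falls within the general rule.

Yes — Dmitri must obtain a building permit.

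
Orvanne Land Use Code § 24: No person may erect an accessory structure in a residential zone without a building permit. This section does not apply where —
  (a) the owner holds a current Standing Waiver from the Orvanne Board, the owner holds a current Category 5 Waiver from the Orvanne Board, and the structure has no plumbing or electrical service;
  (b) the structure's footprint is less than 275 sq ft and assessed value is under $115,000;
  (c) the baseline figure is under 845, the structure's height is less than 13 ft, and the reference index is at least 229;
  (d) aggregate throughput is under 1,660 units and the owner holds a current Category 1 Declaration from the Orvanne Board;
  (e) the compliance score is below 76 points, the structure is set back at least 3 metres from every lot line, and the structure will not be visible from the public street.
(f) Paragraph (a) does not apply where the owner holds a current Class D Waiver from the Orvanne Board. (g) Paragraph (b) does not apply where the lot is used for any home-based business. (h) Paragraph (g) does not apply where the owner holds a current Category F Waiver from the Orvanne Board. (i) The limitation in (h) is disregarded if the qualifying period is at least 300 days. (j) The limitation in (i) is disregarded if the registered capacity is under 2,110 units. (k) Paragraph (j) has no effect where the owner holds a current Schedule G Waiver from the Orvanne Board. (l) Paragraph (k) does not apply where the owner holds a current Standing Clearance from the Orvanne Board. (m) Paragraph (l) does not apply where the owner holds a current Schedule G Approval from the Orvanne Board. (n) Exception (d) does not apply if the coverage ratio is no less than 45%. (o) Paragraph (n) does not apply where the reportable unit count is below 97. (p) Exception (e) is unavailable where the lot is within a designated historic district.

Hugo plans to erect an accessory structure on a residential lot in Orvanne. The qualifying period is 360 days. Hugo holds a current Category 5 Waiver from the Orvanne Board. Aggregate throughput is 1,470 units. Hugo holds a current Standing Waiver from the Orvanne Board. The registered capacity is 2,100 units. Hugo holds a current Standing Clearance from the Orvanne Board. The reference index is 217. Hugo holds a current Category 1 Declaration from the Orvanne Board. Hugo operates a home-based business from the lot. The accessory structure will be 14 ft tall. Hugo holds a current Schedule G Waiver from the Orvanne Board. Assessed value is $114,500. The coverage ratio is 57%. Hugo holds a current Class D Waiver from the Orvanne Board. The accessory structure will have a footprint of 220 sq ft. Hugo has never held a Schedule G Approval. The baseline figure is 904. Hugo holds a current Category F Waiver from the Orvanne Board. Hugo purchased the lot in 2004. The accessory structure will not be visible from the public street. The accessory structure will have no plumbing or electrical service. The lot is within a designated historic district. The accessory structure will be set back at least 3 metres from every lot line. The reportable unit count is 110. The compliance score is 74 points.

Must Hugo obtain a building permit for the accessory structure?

No — exception (b) applies; Hugo does not need a building permit.

Exception (a) is satisfied on its face — a current Standing Waiver is held; a current Category 5 Waiver is held; there is no plumbing or electrical service. But: (f) is triggered — a current Class D Waiver is held. Exception (a) does not apply.
Exception (b) is satisfied on its face — the structure's footprint is 220 sq ft, less than the 275 sq ft limit; assessed value is $114,500, under the $115,000 limit. Considering the limiting provisions: (g) operates (a home-based business operates on the lot), but is overridden by (h): (h) operates — a current Category F Waiver is held. (i) would limit (h) — the qualifying period is 360 days, meeting the 300 days threshold — but (j) sets (i) aside: (j) operates against (i): the registered capacity is 2,100 units, under the 2,110 units limit. (k) would limit (j) — a current Schedule G Waiver is held — but (l) sets (k) aside: (l) operates against (k): a current Standing Clearance is held. (m), which would lift (l), is not engaged — the Schedule G Approval is not current. So (b) applies.
Exception (c) requires that the baseline figure is under 845; but the baseline figure is 904, not under 845, so (c) is unavailable.
Exception (d)'s conditions are all satisfied: aggregate throughput is 1,470 units, under the 1,660 units limit; a current Category 1 Declaration is held. But: (n) operates against (d): the coverage ratio is 57%, meeting the 45% threshold. (o) is inapplicable (the reportable unit count is 110, not below 97), so (n) stands. Exception (d) does not apply.
Exception (e)'s conditions are all satisfied: the compliance score is 74 points, below the 76 points limit; the setback is at least 3 m on every side; the structure will not be visible from the street. But: (p) operates against (e): the lot is in a historic district. So (e) is unavailable.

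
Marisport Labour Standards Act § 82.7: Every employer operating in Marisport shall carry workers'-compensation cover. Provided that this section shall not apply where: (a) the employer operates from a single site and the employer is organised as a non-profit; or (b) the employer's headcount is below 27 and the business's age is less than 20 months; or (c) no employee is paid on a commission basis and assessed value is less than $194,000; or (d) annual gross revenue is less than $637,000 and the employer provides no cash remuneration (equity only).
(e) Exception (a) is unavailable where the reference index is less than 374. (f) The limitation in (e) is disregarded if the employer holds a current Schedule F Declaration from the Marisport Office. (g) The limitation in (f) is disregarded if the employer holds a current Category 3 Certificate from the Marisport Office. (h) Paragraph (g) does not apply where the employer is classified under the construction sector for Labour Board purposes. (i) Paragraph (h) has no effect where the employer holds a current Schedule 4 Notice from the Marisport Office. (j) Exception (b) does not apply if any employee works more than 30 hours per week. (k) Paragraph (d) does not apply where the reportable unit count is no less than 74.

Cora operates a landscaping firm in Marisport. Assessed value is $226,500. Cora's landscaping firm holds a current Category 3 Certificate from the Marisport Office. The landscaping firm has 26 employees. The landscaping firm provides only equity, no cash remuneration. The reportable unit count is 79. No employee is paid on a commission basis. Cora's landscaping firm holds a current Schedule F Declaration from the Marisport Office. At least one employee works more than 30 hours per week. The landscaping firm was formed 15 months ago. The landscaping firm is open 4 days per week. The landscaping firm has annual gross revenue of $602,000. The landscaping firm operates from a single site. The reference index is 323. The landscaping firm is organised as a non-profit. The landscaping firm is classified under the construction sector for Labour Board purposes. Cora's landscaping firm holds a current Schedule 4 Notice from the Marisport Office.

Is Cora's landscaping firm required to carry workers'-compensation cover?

Exception (a): the employer operates from a single site; the employer is a non-profit — every condition holds. But: (e) operates — the reference index is 323, less than the 374 limit. (f) operates (a current Schedule F Declaration is held), but yields to (g): (g) is engaged — a current Category 3 Certificate is held. (h) applies (the landscaping firm is classified under the construction sector), but yields to (i): (i) operates against (h): a current Schedule 4 Notice is held. Exception (a) does not apply.
Exception (b)'s conditions are all satisfied: the employer's headcount is 26, below the 27 limit; the business's age is 15 months, less than the 20 months limit. But: (j) is engaged — at least one employee exceeds 30 hours/week. (b) is therefore removed.
Exception (c) requires that assessed value is less than $194,000; but assessed value is $226,500, not less than $194,000, so (c) is unavailable.
Exception (d) is satisfied on its face — annual gross revenue is $602,000, less than the $637,000 limit; remuneration is equity-only. Turning to paragraph (k): (k) operates against (d): the reportable unit count is 79, meeting the 74 threshold. So (d) is unavailable.
No exception is made out. Cora's landscaping firm falls within the general rule.

Yes — Cora's landscaping firm must carry workers'-compensation cover.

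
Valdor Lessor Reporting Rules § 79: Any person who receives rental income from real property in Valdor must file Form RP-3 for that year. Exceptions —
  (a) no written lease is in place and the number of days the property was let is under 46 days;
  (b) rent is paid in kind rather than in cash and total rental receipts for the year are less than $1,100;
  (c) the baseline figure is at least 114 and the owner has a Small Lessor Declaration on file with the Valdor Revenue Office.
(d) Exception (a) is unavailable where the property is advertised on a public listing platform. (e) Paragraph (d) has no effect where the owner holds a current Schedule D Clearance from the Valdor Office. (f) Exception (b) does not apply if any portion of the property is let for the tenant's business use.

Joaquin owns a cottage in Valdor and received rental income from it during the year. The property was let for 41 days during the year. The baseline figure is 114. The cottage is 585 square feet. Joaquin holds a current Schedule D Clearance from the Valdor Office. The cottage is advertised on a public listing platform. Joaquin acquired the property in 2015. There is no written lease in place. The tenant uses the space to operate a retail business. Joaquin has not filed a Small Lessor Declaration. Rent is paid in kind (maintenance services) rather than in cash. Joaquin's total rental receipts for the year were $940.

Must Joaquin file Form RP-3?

Exception (a): there is no written lease; the number of days the property was let is 41 days, under the 46 days limit — every condition holds. Under paragraphs (d)–(e): (d) would limit (a) — the property is publicly advertised — but (e) sets (d) aside: (e) operates against (d): a current Schedule D Clearance is held. Exception (a) stands.
Exception (b): rent is paid in kind; total rental receipts for the year are $940, less than the $1,100 limit — every condition holds. But: (f) operates — the space is let for business use. (b) is therefore removed.
Exception (c) requires that the owner has a Small Lessor Declaration on file with the Valdor Revenue Office; but no Small Lessor Declaration is on file, so (c) is unavailable.

No — exception (a) applies; Joaquin is not required to file Form RP-3.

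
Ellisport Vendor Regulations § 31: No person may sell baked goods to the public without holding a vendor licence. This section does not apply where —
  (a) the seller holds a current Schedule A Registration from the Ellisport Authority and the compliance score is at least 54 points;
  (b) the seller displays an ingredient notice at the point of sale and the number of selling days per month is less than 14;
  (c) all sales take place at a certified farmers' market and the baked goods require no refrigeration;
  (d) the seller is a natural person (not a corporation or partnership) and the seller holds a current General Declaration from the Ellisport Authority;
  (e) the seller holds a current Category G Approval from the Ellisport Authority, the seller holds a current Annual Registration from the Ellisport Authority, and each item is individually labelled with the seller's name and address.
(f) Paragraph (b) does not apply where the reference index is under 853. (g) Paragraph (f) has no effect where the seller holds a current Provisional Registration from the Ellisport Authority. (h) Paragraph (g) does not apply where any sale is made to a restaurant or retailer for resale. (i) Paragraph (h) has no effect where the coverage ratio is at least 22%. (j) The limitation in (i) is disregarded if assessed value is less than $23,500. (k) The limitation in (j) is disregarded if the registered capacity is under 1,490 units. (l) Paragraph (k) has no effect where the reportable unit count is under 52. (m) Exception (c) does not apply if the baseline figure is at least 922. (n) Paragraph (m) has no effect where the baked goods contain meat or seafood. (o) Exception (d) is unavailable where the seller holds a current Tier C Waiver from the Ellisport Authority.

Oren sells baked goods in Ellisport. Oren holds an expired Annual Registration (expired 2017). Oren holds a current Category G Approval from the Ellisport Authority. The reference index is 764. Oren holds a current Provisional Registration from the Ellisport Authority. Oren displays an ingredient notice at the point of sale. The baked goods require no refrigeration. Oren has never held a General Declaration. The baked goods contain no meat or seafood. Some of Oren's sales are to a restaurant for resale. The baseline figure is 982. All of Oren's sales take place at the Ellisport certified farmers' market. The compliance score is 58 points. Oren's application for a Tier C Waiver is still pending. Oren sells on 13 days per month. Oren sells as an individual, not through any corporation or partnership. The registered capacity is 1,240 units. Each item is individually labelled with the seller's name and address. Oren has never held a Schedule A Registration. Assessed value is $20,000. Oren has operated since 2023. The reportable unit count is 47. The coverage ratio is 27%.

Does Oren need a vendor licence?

Exception (a) does not apply: no current Schedule A Registration is held.
Exception (b)'s conditions are all satisfied: an ingredient notice is displayed; the number of selling days per month is 13, less than the 14 limit. Turning to paragraphs (f)–(l): (f) operates against (b): the reference index is 764, under the 853 limit. (g) would limit (f) — a current Provisional Registration is held — but (h) sets (g) aside: (h) operates against (g): some sales are to a restaurant for resale. (i) would limit (h) — the coverage ratio is 27%, meeting the 22% threshold — but (j) sets (i) aside: (j) operates against (i): assessed value is $20,000, less than the $23,500 limit. (k) would limit (j) — the registered capacity is 1,240 units, under the 1,490 units limit — but (l) sets (k) aside: (l) is triggered — the reportable unit count is 47, under the 52 limit. So (b) is unavailable.
Exception (c)'s conditions are all satisfied: all sales are at a certified farmers' market; the baked goods are shelf-stable. But: (m) operates against (c): the baseline figure is 982, meeting the 922 threshold. (n) is not engaged (the baked goods contain no meat or seafood), so (m) stands. (c) is therefore removed.
Exception (d) requires that the seller holds a current General Declaration from the Ellisport Authority; but no current General Declaration is held, so (d) is unavailable.
Exception (e) fails — there is no Annual Registration in force.
No exception applies. The general rule governs.

Yes — Oren must hold a vendor licence.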